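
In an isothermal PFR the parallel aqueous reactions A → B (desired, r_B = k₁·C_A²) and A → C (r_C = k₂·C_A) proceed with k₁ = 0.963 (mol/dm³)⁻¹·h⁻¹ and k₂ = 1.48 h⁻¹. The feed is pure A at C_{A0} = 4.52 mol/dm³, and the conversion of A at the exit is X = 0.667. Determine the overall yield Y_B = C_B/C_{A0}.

0.433

C_A = C_{A0}(1−X) = 1.505 mol/dm³.
Along a PFR/batch, dC_C/dC_A = −r_C/(r_B+r_C) = −k₂/(k₂+k₁·C_A).
Integrating from C_{A0} to C_A: C_C = (1.48/0.963)·ln[(1.48+0.963·4.52)/(1.48+0.963·1.51)] = 1.537·ln(5.833/2.929) = 1.058 mol/dm³.
Then C_B = (C_{A0}−C_A) − C_C = 3.015 − 1.058 = 1.956 mol/dm³.
Y_B = C_B/C_{A0} = 1.956/4.52 = 0.433.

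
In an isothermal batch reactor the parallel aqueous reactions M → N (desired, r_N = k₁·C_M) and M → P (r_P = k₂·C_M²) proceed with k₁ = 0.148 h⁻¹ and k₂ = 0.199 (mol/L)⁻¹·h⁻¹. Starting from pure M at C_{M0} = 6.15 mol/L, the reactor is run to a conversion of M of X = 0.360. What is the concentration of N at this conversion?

C_M = C_{M0}(1−X) = 3.936 mol/L.
Along a PFR/batch, dC_N/dC_M = −r_N/(r_N+r_P) = −k₁/(k₁+k₂·C_M).
Integrating from C_{M0} to C_M: C_N = (0.148/0.199)·ln[(0.148+0.199·6.15)/(0.148+0.199·3.94)] = 0.7437·ln(1.372/0.9313) = 0.2881 mol/L.

0.288 mol/L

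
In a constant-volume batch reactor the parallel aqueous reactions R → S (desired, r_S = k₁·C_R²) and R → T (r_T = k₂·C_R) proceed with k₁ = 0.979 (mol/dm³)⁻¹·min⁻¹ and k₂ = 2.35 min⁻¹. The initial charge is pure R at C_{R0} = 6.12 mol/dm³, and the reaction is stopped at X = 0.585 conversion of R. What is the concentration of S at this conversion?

2.27 mol/dm³

C_R = C_{R0}(1−X) = 2.540 mol/dm³.
Along a PFR/batch, dC_T/dC_R = −r_T/(r_S+r_T) = −k₂/(k₂+k₁·C_R).
Integrating from C_{R0} to C_R: C_T = (2.35/0.979)·ln[(2.35+0.979·6.12)/(2.35+0.979·2.54)] = 2.400·ln(8.341/4.836) = 1.308 mol/dm³.
Then C_S = (C_{R0}−C_R) − C_T = 3.580 − 1.308 = 2.272 mol/dm³.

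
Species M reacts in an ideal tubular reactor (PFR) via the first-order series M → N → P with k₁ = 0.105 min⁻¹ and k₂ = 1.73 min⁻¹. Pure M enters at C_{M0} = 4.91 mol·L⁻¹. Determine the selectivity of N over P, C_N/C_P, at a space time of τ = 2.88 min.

0.221

The intermediate concentration in a first-order A→B→C sequence is C_N = k₁C_{M0}(e^(−k₁τ) − e^(−k₂τ))/(k₂−k₁).
e^(−k₁τ) = e^(−0.105×2.88) = e^(−0.3024) = 0.7390; e^(−k₂τ) = e^(−4.982) = 0.006858.
C_N = 0.105×4.91/(1.73−0.105) × (0.7390−0.006858) = 0.3173×0.7322 = 0.2323 mol·L⁻¹.
C_M = C_{M0}e^(−k₁τ) = 3.629 mol·L⁻¹, so C_P = C_{M0}−C_M−C_N = 1.049 mol·L⁻¹; C_N/C_P = 0.221.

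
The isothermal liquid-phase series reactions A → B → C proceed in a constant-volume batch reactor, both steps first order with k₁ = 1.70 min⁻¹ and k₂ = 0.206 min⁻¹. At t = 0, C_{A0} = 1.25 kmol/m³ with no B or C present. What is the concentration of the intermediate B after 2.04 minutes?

0.890 kmol/m³

The intermediate concentration in a first-order A→B→C sequence is C_B = k₁C_{A0}(e^(−k₁t) − e^(−k₂t))/(k₂−k₁).
e^(−k₁t) = e^(−1.70×2.04) = e^(−3.468) = 0.03118; e^(−k₂t) = e^(−0.4202) = 0.6569.
C_B = 1.70×1.25/(0.206−1.70) × (0.03118−0.6569) = (-1.422)×(-0.6257) = 0.8900 kmol/m³.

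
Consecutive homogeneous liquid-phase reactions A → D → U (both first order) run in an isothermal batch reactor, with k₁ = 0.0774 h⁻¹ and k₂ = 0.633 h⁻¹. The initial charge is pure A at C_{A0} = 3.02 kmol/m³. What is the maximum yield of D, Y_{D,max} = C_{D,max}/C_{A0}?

0.0912

Evaluating C_D at t_opt = ln(k₂/k₁)/(k₂−k₁) gives C_{D,max}/C_{A0} = (k₁/k₂)^[k₂/(k₂−k₁)].
= (0.0774/0.633)^(0.633/(0.633−0.0774)) = (0.1223)^(1.139) = 0.09124.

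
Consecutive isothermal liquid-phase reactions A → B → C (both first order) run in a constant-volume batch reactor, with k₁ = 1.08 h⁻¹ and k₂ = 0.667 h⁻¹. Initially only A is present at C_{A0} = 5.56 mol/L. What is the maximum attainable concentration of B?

2.55 mol/L

Evaluating C_B at t_opt = ln(k₂/k₁)/(k₂−k₁) gives C_{B,max}/C_{A0} = (k₁/k₂)^[k₂/(k₂−k₁)].
= (1.08/0.667)^(0.667/(0.667−1.08)) = (1.619)^(-1.615) = 0.4592.
C_{B,max} = 0.4592×5.56 = 2.55 mol/L.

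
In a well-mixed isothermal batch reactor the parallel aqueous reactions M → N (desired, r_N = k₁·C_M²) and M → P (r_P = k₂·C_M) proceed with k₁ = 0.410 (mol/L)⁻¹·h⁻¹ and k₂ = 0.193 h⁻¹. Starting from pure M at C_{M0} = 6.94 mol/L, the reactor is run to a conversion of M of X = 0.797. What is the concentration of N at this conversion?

4.89 mol/L

C_M = C_{M0}(1−X) = 1.409 mol/L.
Along a PFR/batch, dC_P/dC_M = −r_P/(r_N+r_P) = −k₂/(k₂+k₁·C_M).
Integrating from C_{M0} to C_M: C_P = (0.193/0.410)·ln[(0.193+0.410·6.94)/(0.193+0.410·1.41)] = 0.4707·ln(3.038/0.7706) = 0.6458 mol/L.
Then C_N = (C_{M0}−C_M) − C_P = 5.531 − 0.6458 = 4.885 mol/L.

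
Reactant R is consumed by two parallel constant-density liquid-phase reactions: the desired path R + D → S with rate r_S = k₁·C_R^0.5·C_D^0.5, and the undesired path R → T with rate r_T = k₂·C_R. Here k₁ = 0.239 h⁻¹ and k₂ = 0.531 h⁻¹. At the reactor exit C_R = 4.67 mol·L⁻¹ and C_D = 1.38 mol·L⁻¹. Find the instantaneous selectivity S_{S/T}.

S_{S/T} = r_S/r_T = (k₁·C_R^0.5·C_D^0.5)/(k₂·C_R) = (k₁/k₂)·C_R^-0.5·C_D^0.5.
= (0.239×4.670^0.5×1.380^0.5) / (0.531×4.670) = 0.6067/2.480 = 0.245.
The undesired path is higher order in R, so low C_R (CSTR or dilute feed) favours S.

0.245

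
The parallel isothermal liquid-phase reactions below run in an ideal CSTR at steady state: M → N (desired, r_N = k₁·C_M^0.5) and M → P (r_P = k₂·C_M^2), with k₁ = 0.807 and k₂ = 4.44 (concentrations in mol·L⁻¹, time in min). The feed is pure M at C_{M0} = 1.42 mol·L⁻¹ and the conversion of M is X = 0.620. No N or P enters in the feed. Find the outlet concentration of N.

0.277 mol·L⁻¹

Exit C_M = C_{M0}(1−X) = 1.42×0.380 = 0.5396 mol·L⁻¹.
Rates in a CSTR are evaluated at the outlet concentration: r_N = 0.807×0.5396^0.5 = 0.5928, r_P = 4.44×0.5396^2 = 1.293.
Fraction of consumed M going to N: r_N/(r_N+r_P) = 0.3144.
C_N = 0.3144·C_{M0}·X = 0.3144×1.42×0.620 = 0.277 mol·L⁻¹.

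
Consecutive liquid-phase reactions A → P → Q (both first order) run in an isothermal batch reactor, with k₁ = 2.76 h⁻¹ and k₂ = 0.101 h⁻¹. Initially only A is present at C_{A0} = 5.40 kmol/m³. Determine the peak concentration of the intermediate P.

For a first-order series the maximum intermediate yield is C_{P,max}/C_{A0} = (k₁/k₂)^[k₂/(k₂−k₁)].
= (2.76/0.101)^(0.101/(0.101−2.76)) = (27.33)^(-0.03798) = 0.8819.
C_{P,max} = 0.8819×5.40 = 4.76 kmol/m³.

4.76 kmol/m³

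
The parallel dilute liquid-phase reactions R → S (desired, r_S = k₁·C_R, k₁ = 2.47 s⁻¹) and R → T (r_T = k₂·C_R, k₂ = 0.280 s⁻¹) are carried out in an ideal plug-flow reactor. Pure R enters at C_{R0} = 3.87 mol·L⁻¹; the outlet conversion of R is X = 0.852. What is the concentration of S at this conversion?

2.96 mol·L⁻¹

C_R = C_{R0}(1−X) = 0.5728 mol·L⁻¹.
Both paths are first order in R, so the instantaneous fraction to S is constant: dC_S/d(−C_R) = k₁/(k₁+k₂) = 0.8982.
C_S = 0.8982·(C_{R0}−C_R) = 0.8982×3.297 = 2.96 mol·L⁻¹.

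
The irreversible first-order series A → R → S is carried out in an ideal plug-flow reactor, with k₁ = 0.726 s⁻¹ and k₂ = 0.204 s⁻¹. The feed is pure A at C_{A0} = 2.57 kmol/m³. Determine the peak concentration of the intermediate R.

1.56 kmol/m³

For a first-order series the maximum intermediate yield is C_{R,max}/C_{A0} = (k₁/k₂)^[k₂/(k₂−k₁)].
= (0.726/0.204)^(0.204/(0.204−0.726)) = (3.559)^(-0.3908) = 0.6089.
C_{R,max} = 0.6089×2.57 = 1.56 kmol/m³.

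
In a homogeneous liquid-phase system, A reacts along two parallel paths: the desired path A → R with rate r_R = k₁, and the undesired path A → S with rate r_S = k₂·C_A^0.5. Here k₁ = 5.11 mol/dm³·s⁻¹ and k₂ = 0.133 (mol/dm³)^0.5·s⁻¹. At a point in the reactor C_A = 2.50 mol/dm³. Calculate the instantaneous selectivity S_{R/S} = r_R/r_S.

S_{R/S} = r_R/r_S = (k₁)/(k₂·C_A^0.5) = (k₁/k₂)·C_A^-0.5.
= (5.11) / (0.133×2.500^0.5) = 5.110/0.2103 = 24.3.
The undesired path is higher order in A, so low C_A (CSTR or dilute feed) favours R.

24.3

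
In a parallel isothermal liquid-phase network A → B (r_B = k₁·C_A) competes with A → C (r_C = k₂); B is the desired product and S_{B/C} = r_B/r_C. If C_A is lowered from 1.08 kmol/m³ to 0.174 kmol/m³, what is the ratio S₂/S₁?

S_{B/C} = (k₁/k₂)·C_A, so S₂/S₁ = (C_{A,2}/C_{A,1}).
= 0.174/1.08 = 0.161.

0.161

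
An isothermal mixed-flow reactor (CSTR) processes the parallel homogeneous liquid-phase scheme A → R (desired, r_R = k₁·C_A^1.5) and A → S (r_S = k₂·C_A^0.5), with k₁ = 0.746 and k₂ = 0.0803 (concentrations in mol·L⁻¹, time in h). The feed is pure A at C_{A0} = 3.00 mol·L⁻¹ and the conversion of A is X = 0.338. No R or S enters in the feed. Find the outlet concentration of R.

0.962 mol·L⁻¹

Exit C_A = C_{A0}(1−X) = 3.00×0.662 = 1.986 mol·L⁻¹.
In a CSTR the entire volume is at exit conditions, so r_R = 0.746×1.986^1.5 = 2.088 and r_S = 0.0803×1.986^0.5 = 0.1132.
Fraction of consumed A going to R: r_R/(r_R+r_S) = 0.9486.
C_R = 0.9486·C_{A0}·X = 0.9486×3.00×0.338 = 0.962 mol·L⁻¹.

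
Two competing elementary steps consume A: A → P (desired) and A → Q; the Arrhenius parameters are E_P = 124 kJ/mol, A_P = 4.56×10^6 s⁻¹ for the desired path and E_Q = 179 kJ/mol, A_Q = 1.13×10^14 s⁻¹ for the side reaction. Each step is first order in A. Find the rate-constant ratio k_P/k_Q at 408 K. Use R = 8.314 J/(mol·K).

0.444

Since both paths have the same order in A, the concentration cancels and S_{P/Q} = k_P/k_Q = (A_P/A_Q)·exp[(E_Q−E_P)/(RT)].
(E_Q−E_P)/(RT) = (179−124)×10³/(8.314×408) = 55000/3392 = 16.21.
k_P/k_Q = (4.56×10^6/1.13×10^14)·exp(16.21) = 4.035×10^-8 × 1.101×10^7 = 0.444.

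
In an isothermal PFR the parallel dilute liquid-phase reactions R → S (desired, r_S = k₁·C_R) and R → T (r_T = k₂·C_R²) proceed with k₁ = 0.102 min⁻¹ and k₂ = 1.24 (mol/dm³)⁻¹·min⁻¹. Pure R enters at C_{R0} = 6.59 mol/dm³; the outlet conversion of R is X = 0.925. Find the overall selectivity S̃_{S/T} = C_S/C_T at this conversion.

0.0342

C_R = C_{R0}(1−X) = 0.4942 mol/dm³.
Along a PFR/batch, dC_S/dC_R = −r_S/(r_S+r_T) = −k₁/(k₁+k₂·C_R).
Integrating from C_{R0} to C_R: C_S = (0.102/1.24)·ln[(0.102+1.24·6.59)/(0.102+1.24·0.494)] = 0.08226·ln(8.274/0.7149) = 0.2014 mol/dm³.
C_T = (C_{R0}−C_R)−C_S = 5.894 mol/dm³; S̃_{S/T} = 0.2014/5.894 = 0.0342.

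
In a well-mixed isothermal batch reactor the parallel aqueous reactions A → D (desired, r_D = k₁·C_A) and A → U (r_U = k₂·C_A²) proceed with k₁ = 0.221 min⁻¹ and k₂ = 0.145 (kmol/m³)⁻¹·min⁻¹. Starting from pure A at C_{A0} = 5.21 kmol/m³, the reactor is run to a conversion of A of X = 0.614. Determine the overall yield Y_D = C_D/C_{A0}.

C_A = C_{A0}(1−X) = 2.011 kmol/m³.
Along a PFR/batch, dC_D/dC_A = −r_D/(r_D+r_U) = −k₁/(k₁+k₂·C_A).
Integrating from C_{A0} to C_A: C_D = (0.221/0.145)·ln[(0.221+0.145·5.21)/(0.221+0.145·2.01)] = 1.524·ln(0.9764/0.5126) = 0.9822 kmol/m³.
Y_D = C_D/C_{A0} = 0.9822/5.21 = 0.189.

0.189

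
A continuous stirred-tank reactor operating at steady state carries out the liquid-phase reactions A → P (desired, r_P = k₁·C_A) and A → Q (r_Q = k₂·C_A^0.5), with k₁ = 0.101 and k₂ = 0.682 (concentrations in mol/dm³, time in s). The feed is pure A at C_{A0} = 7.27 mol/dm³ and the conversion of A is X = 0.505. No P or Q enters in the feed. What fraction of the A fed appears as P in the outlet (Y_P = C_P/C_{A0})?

Exit C_A = C_{A0}(1−X) = 7.27×0.495 = 3.599 mol/dm³.
In a CSTR the entire volume is at exit conditions, so r_P = 0.101×3.599 = 0.3635 and r_Q = 0.682×3.599^0.5 = 1.294.
Fraction of consumed A going to P: r_P/(r_P+r_Q) = 0.2193.
C_P = 0.2193·C_{A0}·X = 0.2193×7.27×0.505 = 0.805 mol/dm³; Y_P = C_P/C_{A0} = 0.111.

0.111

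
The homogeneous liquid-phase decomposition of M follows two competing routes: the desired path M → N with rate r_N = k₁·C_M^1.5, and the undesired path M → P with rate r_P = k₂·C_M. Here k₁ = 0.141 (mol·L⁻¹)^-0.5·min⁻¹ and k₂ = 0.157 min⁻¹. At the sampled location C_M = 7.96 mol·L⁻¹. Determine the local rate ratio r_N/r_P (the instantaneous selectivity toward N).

2.53

S_{N/P} = r_N/r_P = (k₁·C_M^1.5)/(k₂·C_M) = (k₁/k₂)·C_M^0.5.
= (0.141×7.960^1.5) / (0.157×7.960) = 3.167/1.250 = 2.53.
Since the desired path is higher order in M, keeping C_M high (PFR or concentrated feed) favours N.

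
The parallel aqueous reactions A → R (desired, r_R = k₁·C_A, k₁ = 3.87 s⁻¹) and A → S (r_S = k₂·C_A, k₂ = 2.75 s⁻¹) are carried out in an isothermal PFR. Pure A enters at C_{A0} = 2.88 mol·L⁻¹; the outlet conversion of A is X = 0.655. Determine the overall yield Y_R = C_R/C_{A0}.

0.383

C_A = C_{A0}(1−X) = 0.9936 mol·L⁻¹.
Both paths are first order in A, so the instantaneous fraction to R is constant: dC_R/d(−C_A) = k₁/(k₁+k₂) = 0.5846.
C_R = 0.5846·(C_{A0}−C_A) = 0.5846×1.886 = 1.10 mol·L⁻¹.
Y_R = C_R/C_{A0} = 1.103/2.88 = 0.383.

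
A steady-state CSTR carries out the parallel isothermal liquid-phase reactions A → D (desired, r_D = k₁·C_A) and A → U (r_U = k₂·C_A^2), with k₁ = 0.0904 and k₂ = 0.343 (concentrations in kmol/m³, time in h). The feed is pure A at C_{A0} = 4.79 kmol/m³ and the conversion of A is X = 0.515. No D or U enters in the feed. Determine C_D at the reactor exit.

0.251 kmol/m³

Exit C_A = C_{A0}(1−X) = 4.79×0.485 = 2.323 kmol/m³.
In a CSTR the entire volume is at exit conditions, so r_D = 0.0904×2.323 = 0.2100 and r_U = 0.343×2.323^2 = 1.851.
Fraction of consumed A going to D: r_D/(r_D+r_U) = 0.1019.
C_D = 0.1019·C_{A0}·X = 0.1019×4.79×0.515 = 0.251 kmol/m³.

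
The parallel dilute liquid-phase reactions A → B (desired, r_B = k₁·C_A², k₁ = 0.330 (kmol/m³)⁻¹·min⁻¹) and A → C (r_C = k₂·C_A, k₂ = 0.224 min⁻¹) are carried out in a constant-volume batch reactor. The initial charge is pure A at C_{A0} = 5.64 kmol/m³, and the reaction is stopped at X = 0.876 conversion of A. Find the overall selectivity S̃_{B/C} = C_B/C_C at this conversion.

3.78

C_A = C_{A0}(1−X) = 0.6994 kmol/m³.
Along a PFR/batch, dC_C/dC_A = −r_C/(r_B+r_C) = −k₂/(k₂+k₁·C_A).
Integrating from C_{A0} to C_A: C_C = (0.224/0.330)·ln[(0.224+0.330·5.64)/(0.224+0.330·0.699)] = 0.6788·ln(2.085/0.4548) = 1.034 kmol/m³.
Then C_B = (C_{A0}−C_A) − C_C = 4.941 − 1.034 = 3.907 kmol/m³.
S̃_{B/C} = C_B/C_C = 3.907/1.034 = 3.78.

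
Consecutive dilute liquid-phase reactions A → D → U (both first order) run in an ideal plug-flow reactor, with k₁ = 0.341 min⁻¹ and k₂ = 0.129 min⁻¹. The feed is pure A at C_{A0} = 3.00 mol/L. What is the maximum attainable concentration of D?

For a first-order series the maximum intermediate yield is C_{D,max}/C_{A0} = (k₁/k₂)^[k₂/(k₂−k₁)].
= (0.341/0.129)^(0.129/(0.129−0.341)) = (2.643)^(-0.6085) = 0.5535.
C_{D,max} = 0.5535×3.00 = 1.66 mol/L.

1.66 mol/L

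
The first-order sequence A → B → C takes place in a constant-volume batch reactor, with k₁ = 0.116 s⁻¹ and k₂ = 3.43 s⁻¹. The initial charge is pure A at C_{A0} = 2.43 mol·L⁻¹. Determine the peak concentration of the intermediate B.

0.0730 mol·L⁻¹

For a first-order series the maximum intermediate yield is C_{B,max}/C_{A0} = (k₁/k₂)^[k₂/(k₂−k₁)].
= (0.116/3.43)^(3.43/(3.43−0.116)) = (0.03382)^(1.035) = 0.03004.
C_{B,max} = 0.03004×2.43 = 0.0730 mol·L⁻¹.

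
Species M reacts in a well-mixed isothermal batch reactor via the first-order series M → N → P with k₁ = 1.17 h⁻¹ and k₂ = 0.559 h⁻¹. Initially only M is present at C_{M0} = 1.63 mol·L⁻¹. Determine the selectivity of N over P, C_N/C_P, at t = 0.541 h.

The intermediate concentration in a first-order A→B→C sequence is C_N = k₁C_{M0}(e^(−k₁t) − e^(−k₂t))/(k₂−k₁).
e^(−k₁t) = e^(−1.17×0.541) = e^(−0.6330) = 0.5310; e^(−k₂t) = e^(−0.3024) = 0.7390.
C_N = 1.17×1.63/(0.559−1.17) × (0.5310−0.7390) = (-3.121)×(-0.2080) = 0.6493 mol·L⁻¹.
C_M = C_{M0}e^(−k₁t) = 0.8656 mol·L⁻¹, so C_P = C_{M0}−C_M−C_N = 0.1152 mol·L⁻¹; C_N/C_P = 5.64.

5.64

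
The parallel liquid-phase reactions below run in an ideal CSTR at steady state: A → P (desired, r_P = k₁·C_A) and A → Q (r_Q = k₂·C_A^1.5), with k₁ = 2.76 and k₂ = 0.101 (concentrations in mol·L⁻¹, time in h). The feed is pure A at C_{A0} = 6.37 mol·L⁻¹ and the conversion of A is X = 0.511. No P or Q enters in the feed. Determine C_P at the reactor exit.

3.06 mol·L⁻¹

Exit C_A = C_{A0}(1−X) = 6.37×0.489 = 3.115 mol·L⁻¹.
Rates in a CSTR are evaluated at the outlet concentration: r_P = 2.76×3.115 = 8.597, r_Q = 0.101×3.115^1.5 = 0.5553.
Fraction of consumed A going to P: r_P/(r_P+r_Q) = 0.9393.
C_P = 0.9393·C_{A0}·X = 0.9393×6.37×0.511 = 3.06 mol·L⁻¹.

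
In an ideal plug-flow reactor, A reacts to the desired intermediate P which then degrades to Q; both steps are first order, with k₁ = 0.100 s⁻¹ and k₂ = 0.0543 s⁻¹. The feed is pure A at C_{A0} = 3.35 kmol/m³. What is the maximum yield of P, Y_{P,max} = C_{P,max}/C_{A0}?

0.484

At the optimum, C_{P,max}/C_{A0} = (k₁/k₂)^[k₂/(k₂−k₁)].
= (0.100/0.0543)^(0.0543/(0.0543−0.100)) = (1.842)^(-1.188) = 0.4841.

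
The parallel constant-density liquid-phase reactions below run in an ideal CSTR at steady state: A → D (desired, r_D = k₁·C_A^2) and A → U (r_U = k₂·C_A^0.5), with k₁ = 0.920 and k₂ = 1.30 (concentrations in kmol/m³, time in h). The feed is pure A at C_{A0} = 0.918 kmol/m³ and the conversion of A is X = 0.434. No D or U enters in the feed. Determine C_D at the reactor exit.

Exit C_A = C_{A0}(1−X) = 0.918×0.566 = 0.5196 kmol/m³.
In a CSTR the entire volume is at exit conditions, so r_D = 0.920×0.5196^2 = 0.2484 and r_U = 1.30×0.5196^0.5 = 0.9371.
Fraction of consumed A going to D: r_D/(r_D+r_U) = 0.2095.
C_D = 0.2095·C_{A0}·X = 0.2095×0.918×0.434 = 0.0835 kmol/m³.

0.0835 kmol/m³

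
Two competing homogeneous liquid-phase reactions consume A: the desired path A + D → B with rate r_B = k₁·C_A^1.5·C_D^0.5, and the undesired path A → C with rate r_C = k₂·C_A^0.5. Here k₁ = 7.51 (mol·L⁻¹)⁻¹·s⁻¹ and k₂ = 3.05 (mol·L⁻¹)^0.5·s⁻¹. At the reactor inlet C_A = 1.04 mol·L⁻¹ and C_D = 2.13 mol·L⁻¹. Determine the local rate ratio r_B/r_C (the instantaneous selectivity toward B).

3.74

S_{B/C} = r_B/r_C = (k₁·C_A^1.5·C_D^0.5)/(k₂·C_A^0.5) = (k₁/k₂)·C_A·C_D^0.5.
= (7.51×1.040^1.5×2.130^0.5) / (3.05×1.040^0.5) = 11.62/3.110 = 3.74.
Since the desired path is higher order in A, keeping C_A high (PFR or concentrated feed) favours B.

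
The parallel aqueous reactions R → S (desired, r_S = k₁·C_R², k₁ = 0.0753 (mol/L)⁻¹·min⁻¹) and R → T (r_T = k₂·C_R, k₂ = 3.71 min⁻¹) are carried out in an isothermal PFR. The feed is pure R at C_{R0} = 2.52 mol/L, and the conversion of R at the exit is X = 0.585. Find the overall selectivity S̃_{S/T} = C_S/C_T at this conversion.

0.0361

C_R = C_{R0}(1−X) = 1.046 mol/L.
Along a PFR/batch, dC_T/dC_R = −r_T/(r_S+r_T) = −k₂/(k₂+k₁·C_R).
Integrating from C_{R0} to C_R: C_T = (3.71/0.0753)·ln[(3.71+0.0753·2.52)/(3.71+0.0753·1.05)] = 49.27·ln(3.900/3.789) = 1.423 mol/L.
Then C_S = (C_{R0}−C_R) − C_T = 1.474 − 1.423 = 0.05138 mol/L.
S̃_{S/T} = C_S/C_T = 0.05138/1.423 = 0.0361.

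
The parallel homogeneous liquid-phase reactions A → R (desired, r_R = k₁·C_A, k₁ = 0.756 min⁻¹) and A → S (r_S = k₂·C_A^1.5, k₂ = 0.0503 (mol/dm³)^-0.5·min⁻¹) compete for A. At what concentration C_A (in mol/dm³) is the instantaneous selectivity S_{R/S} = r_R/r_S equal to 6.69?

5.05 mol/dm³

S_{R/S} = (k₁/k₂)·C_A^-0.5 ⇒ C_A = (S·k₂/k₁)^(-2).
= (6.69×0.0503/0.756)^(-2) = (0.4451)^(-2) = 5.05 mol/dm³.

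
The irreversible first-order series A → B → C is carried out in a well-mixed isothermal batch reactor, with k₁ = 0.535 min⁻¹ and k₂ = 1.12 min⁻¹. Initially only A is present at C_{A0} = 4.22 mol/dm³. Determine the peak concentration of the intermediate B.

Evaluating C_B at t_opt = ln(k₂/k₁)/(k₂−k₁) gives C_{B,max}/C_{A0} = (k₁/k₂)^[k₂/(k₂−k₁)].
= (0.535/1.12)^(1.12/(1.12−0.535)) = (0.4777)^(1.915) = 0.2431.
C_{B,max} = 0.2431×4.22 = 1.03 mol/dm³.

1.03 mol/dm³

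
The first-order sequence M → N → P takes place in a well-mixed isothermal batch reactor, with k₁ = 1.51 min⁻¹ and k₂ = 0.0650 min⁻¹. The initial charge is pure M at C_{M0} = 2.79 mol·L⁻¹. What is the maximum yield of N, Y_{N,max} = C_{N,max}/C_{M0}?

0.868

At the optimum, C_{N,max}/C_{M0} = (k₁/k₂)^[k₂/(k₂−k₁)].
= (1.51/0.0650)^(0.0650/(0.0650−1.51)) = (23.23)^(-0.04498) = 0.8681.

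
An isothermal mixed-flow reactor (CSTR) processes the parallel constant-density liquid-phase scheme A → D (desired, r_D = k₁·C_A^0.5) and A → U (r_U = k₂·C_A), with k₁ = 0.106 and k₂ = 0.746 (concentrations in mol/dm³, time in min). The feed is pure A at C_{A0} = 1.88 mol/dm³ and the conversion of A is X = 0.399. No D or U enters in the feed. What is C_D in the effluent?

Exit C_A = C_{A0}(1−X) = 1.88×0.601 = 1.130 mol/dm³.
In a CSTR the entire volume is at exit conditions, so r_D = 0.106×1.130^0.5 = 0.1127 and r_U = 0.746×1.130 = 0.8429.
Fraction of consumed A going to D: r_D/(r_D+r_U) = 0.1179.
C_D = 0.1179·C_{A0}·X = 0.1179×1.88×0.399 = 0.0884 mol/dm³.

0.0884 mol/dm³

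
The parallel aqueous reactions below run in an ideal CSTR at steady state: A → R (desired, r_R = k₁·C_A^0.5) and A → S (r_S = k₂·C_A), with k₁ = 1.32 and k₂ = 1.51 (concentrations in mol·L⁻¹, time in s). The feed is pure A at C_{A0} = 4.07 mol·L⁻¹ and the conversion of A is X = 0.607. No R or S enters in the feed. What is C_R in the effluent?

1.01 mol·L⁻¹

Exit C_A = C_{A0}(1−X) = 4.07×0.393 = 1.600 mol·L⁻¹.
Rates in a CSTR are evaluated at the outlet concentration: r_R = 1.32×1.600^0.5 = 1.669, r_S = 1.51×1.600 = 2.415.
Fraction of consumed A going to R: r_R/(r_R+r_S) = 0.4087.
C_R = 0.4087·C_{A0}·X = 0.4087×4.07×0.607 = 1.01 mol·L⁻¹.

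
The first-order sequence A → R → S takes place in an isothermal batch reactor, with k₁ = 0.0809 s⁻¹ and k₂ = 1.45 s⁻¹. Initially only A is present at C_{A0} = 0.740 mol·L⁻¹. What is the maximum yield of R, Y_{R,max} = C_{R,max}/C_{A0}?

Evaluating C_R at t_opt = ln(k₂/k₁)/(k₂−k₁) gives C_{R,max}/C_{A0} = (k₁/k₂)^[k₂/(k₂−k₁)].
= (0.0809/1.45)^(1.45/(1.45−0.0809)) = (0.05579)^(1.059) = 0.04705.

0.0470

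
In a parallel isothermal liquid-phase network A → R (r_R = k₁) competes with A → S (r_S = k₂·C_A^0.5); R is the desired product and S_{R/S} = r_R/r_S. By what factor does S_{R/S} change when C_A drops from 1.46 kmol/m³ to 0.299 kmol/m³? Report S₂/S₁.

S_{R/S} = (k₁/k₂)·C_A^-0.5, so S₂/S₁ = (C_{A,2}/C_{A,1})^-0.5.
= (0.299/1.46)^(-0.5) = (0.2048)^(-0.5) = 2.21.
Selectivity toward R rises as C_A falls — low-concentration operation is favoured.

2.21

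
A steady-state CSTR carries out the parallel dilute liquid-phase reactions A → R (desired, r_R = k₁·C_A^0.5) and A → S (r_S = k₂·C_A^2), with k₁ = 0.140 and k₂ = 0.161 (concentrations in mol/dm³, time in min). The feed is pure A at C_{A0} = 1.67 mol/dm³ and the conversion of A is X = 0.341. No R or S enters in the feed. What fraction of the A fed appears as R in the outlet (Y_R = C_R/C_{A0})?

Exit C_A = C_{A0}(1−X) = 1.67×0.659 = 1.101 mol/dm³.
Rates in a CSTR are evaluated at the outlet concentration: r_R = 0.140×1.101^0.5 = 0.1469, r_S = 0.161×1.101^2 = 0.1950.
Fraction of consumed A going to R: r_R/(r_R+r_S) = 0.4296.
C_R = 0.4296·C_{A0}·X = 0.4296×1.67×0.341 = 0.245 mol/dm³; Y_R = C_R/C_{A0} = 0.146.

0.146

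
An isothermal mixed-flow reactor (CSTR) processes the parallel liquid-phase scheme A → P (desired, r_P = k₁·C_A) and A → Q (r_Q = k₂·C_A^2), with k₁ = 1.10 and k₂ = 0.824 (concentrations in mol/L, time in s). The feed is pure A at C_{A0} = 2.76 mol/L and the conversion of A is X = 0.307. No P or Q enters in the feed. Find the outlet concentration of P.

Exit C_A = C_{A0}(1−X) = 2.76×0.693 = 1.913 mol/L.
Rates in a CSTR are evaluated at the outlet concentration: r_P = 1.10×1.913 = 2.104, r_Q = 0.824×1.913^2 = 3.014.
Fraction of consumed A going to P: r_P/(r_P+r_Q) = 0.4111.
C_P = 0.4111·C_{A0}·X = 0.4111×2.76×0.307 = 0.348 mol/L.

0.348 mol/L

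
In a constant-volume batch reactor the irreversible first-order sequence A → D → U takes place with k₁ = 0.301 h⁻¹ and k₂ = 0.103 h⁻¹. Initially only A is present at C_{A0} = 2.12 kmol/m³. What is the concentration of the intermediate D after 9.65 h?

The intermediate concentration in a first-order A→B→C sequence is C_D = k₁C_{A0}(e^(−k₁t) − e^(−k₂t))/(k₂−k₁).
e^(−k₁t) = e^(−0.301×9.65) = e^(−2.905) = 0.05477; e^(−k₂t) = e^(−0.9940) = 0.3701.
C_D = 0.301×2.12/(0.103−0.301) × (0.05477−0.3701) = (-3.223)×(-0.3153) = 1.016 kmol/m³.

1.02 kmol/m³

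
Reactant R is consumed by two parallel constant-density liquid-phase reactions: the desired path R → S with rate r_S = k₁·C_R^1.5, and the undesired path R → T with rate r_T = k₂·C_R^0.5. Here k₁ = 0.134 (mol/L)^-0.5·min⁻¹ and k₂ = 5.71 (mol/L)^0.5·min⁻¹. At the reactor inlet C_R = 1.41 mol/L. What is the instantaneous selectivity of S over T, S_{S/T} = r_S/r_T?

0.0331

S_{S/T} = r_S/r_T = (k₁·C_R^1.5)/(k₂·C_R^0.5) = (k₁/k₂)·C_R.
= (0.134×1.410^1.5) / (5.71×1.410^0.5) = 0.2244/6.780 = 0.0331.
Since the desired path is higher order in R, keeping C_R high (PFR or concentrated feed) favours S.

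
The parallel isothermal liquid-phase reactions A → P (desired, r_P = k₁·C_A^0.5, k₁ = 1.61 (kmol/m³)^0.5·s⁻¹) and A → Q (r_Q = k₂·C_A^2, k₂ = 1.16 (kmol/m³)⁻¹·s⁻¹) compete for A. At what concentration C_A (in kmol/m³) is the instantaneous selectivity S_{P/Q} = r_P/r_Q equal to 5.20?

S_{P/Q} = (k₁/k₂)·C_A^-1.5 ⇒ C_A = (S·k₂/k₁)^(1/(-1.5)).
= (5.20×1.16/1.61)^(-0.6667) = (3.747)^(-0.6667) = 0.415 kmol/m³.

0.415 kmol/m³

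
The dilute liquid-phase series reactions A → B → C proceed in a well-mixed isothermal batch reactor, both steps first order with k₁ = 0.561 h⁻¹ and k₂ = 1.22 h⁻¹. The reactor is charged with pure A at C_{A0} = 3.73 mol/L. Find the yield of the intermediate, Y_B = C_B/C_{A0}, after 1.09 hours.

0.237

Solving the coupled first-order balances gives C_B(t) = [k₁/(k₂−k₁)]·C_{A0}·(e^(−k₁t) − e^(−k₂t)).
e^(−k₁t) = e^(−0.561×1.09) = e^(−0.6115) = 0.5425; e^(−k₂t) = e^(−1.330) = 0.2645.
C_B = 0.561×3.73/(1.22−0.561) × (0.5425−0.2645) = 3.175×0.2780 = 0.8828 mol/L.
Y_B = C_B/C_{A0} = 0.8828/3.73 = 0.237.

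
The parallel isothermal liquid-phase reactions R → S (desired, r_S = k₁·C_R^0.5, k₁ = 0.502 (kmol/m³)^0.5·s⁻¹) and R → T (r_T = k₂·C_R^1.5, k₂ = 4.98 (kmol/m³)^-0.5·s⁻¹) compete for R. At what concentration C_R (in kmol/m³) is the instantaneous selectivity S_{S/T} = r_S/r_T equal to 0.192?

S_{S/T} = (k₁/k₂)·C_R⁻¹ ⇒ C_R = (S·k₂/k₁)^(-1).
= (0.192×4.98/0.502)^(-1) = (1.905)^(-1) = 0.525 kmol/m³.

0.525 kmol/m³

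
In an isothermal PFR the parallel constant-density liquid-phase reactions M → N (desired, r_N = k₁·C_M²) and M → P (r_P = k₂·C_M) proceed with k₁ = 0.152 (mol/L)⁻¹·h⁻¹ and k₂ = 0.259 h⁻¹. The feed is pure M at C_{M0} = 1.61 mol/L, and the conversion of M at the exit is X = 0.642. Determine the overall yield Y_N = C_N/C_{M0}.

0.246

C_M = C_{M0}(1−X) = 0.5764 mol/L.
Along a PFR/batch, dC_P/dC_M = −r_P/(r_N+r_P) = −k₂/(k₂+k₁·C_M).
Integrating from C_{M0} to C_M: C_P = (0.259/0.152)·ln[(0.259+0.152·1.61)/(0.259+0.152·0.576)] = 1.704·ln(0.5037/0.3466) = 0.6370 mol/L.
Then C_N = (C_{M0}−C_M) − C_P = 1.034 − 0.6370 = 0.3966 mol/L.
Y_N = C_N/C_{M0} = 0.3966/1.61 = 0.246.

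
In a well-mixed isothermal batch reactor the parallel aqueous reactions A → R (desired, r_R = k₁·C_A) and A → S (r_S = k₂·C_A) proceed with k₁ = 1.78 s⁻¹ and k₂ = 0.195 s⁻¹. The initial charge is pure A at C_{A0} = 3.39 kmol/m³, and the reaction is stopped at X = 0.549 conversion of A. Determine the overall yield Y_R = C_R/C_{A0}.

C_A = C_{A0}(1−X) = 1.529 kmol/m³.
Both paths are first order in A, so the instantaneous fraction to R is constant: dC_R/d(−C_A) = k₁/(k₁+k₂) = 0.9013.
C_R = 0.9013·(C_{A0}−C_A) = 0.9013×1.861 = 1.68 kmol/m³.
Y_R = C_R/C_{A0} = 1.677/3.39 = 0.495.

0.495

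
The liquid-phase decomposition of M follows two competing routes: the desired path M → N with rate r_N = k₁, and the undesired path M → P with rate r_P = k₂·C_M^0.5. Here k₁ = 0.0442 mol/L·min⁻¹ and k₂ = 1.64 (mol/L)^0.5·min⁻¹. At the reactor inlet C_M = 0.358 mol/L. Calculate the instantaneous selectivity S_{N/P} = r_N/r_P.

0.0450

S_{N/P} = r_N/r_P = (k₁)/(k₂·C_M^0.5) = (k₁/k₂)·C_M^-0.5.
= (0.0442) / (1.64×0.3580^0.5) = 0.04420/0.9813 = 0.0450.
The undesired path is higher order in M, so low C_M (CSTR or dilute feed) favours N.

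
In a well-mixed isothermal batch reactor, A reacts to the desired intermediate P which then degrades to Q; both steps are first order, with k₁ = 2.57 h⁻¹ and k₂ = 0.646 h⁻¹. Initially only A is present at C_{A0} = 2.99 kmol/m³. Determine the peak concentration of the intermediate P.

For a first-order series the maximum intermediate yield is C_{P,max}/C_{A0} = (k₁/k₂)^[k₂/(k₂−k₁)].
= (2.57/0.646)^(0.646/(0.646−2.57)) = (3.978)^(-0.3358) = 0.6290.
C_{P,max} = 0.6290×2.99 = 1.88 kmol/m³.

1.88 kmol/m³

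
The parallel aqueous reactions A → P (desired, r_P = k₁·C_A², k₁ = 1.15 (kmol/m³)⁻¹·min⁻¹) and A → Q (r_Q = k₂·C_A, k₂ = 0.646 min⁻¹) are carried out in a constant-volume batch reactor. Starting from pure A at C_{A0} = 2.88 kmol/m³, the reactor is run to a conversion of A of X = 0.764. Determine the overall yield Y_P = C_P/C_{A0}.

0.565

C_A = C_{A0}(1−X) = 0.6797 kmol/m³.
Along a PFR/batch, dC_Q/dC_A = −r_Q/(r_P+r_Q) = −k₂/(k₂+k₁·C_A).
Integrating from C_{A0} to C_A: C_Q = (0.646/1.15)·ln[(0.646+1.15·2.88)/(0.646+1.15·0.680)] = 0.5617·ln(3.958/1.428) = 0.5728 kmol/m³.
Then C_P = (C_{A0}−C_A) − C_Q = 2.200 − 0.5728 = 1.628 kmol/m³.
Y_P = C_P/C_{A0} = 1.628/2.88 = 0.565.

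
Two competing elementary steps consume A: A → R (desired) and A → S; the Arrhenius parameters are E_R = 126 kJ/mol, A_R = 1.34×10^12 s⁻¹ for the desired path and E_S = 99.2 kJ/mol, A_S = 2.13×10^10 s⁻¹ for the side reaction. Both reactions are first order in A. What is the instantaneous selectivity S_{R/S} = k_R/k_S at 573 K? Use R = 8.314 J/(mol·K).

With equal orders, S_{R/S} = k_R/k_S = (A_R/A_S)·exp[(E_S−E_R)/(RT)].
(E_S−E_R)/(RT) = (99.2−126)×10³/(8.314×573) = -26800/4764 = -5.626.
k_R/k_S = (1.34×10^12/2.13×10^10)·exp(-5.626) = 62.91 × 0.003604 = 0.227.
Since E_R > E_S, raising the temperature improves selectivity toward R.

0.227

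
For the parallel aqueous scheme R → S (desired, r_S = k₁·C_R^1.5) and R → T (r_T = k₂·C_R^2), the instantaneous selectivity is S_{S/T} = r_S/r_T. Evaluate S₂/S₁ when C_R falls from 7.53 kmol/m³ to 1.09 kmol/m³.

S_{S/T} = (k₁/k₂)·C_R^-0.5, so S₂/S₁ = (C_{R,2}/C_{R,1})^-0.5.
= (1.09/7.53)^(-0.5) = (0.1448)^(-0.5) = 2.63.
Selectivity toward S rises as C_R falls — low-concentration operation is favoured.

2.63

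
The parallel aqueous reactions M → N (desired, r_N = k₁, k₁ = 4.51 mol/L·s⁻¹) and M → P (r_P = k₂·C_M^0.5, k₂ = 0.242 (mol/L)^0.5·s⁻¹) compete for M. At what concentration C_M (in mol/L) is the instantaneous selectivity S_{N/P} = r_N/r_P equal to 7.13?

6.83 mol/L

S_{N/P} = (k₁/k₂)·C_M^-0.5 ⇒ C_M = (S·k₂/k₁)^(-2).
= (7.13×0.242/4.51)^(-2) = (0.3826)^(-2) = 6.83 mol/L.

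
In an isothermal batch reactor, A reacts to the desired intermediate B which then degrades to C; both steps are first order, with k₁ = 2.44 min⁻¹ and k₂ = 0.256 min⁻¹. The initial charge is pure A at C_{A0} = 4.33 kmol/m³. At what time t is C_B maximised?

1.03 min

Setting dC_B/dt = 0 gives t_opt = ln(k₂/k₁)/(k₂−k₁).
= ln(0.256/2.44)/(0.256−2.44) = ln(0.1049)/-2.184 = -2.255/-2.184 = 1.03 min.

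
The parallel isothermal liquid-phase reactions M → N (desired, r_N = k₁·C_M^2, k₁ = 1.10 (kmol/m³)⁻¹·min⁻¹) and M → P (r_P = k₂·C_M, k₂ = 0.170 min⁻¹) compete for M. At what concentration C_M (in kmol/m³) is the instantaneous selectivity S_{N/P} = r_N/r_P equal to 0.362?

S_{N/P} = (k₁/k₂)·C_M ⇒ C_M = S·k₂/k₁.
= 0.362×0.170/1.10 = 0.0559 kmol/m³.

0.0559 kmol/m³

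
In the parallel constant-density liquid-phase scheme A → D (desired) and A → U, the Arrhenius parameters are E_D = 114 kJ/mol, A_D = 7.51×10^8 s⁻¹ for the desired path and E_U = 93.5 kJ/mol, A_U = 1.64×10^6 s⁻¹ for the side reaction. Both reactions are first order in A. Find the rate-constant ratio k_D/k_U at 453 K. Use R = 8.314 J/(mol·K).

With equal orders, S_{D/U} = k_D/k_U = (A_D/A_U)·exp[(E_U−E_D)/(RT)].
(E_U−E_D)/(RT) = (93.5−114)×10³/(8.314×453) = -20500/3766 = -5.443.
k_D/k_U = (7.51×10^8/1.64×10^6)·exp(-5.443) = 457.9 × 0.004326 = 1.98.

1.98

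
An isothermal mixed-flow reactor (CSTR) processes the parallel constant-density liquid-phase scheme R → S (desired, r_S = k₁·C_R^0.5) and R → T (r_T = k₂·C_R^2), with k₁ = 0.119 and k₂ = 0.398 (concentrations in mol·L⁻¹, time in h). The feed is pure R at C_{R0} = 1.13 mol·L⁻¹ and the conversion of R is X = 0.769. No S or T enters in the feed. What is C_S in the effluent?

Exit C_R = C_{R0}(1−X) = 1.13×0.231 = 0.2610 mol·L⁻¹.
In a CSTR the entire volume is at exit conditions, so r_S = 0.119×0.2610^0.5 = 0.06080 and r_T = 0.398×0.2610^2 = 0.02712.
Fraction of consumed R going to S: r_S/(r_S+r_T) = 0.6915.
C_S = 0.6915·C_{R0}·X = 0.6915×1.13×0.769 = 0.601 mol·L⁻¹.

0.601 mol·L⁻¹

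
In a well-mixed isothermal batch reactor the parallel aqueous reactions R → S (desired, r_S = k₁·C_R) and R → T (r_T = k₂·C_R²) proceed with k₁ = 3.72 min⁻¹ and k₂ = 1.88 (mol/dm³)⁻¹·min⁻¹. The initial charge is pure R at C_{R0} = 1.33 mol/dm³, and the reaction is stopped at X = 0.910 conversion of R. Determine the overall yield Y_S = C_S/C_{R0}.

0.677

C_R = C_{R0}(1−X) = 0.1197 mol/dm³.
Along a PFR/batch, dC_S/dC_R = −r_S/(r_S+r_T) = −k₁/(k₁+k₂·C_R).
Integrating from C_{R0} to C_R: C_S = (3.72/1.88)·ln[(3.72+1.88·1.33)/(3.72+1.88·0.120)] = 1.979·ln(6.220/3.945) = 0.9011 mol/dm³.
Y_S = C_S/C_{R0} = 0.9011/1.33 = 0.677.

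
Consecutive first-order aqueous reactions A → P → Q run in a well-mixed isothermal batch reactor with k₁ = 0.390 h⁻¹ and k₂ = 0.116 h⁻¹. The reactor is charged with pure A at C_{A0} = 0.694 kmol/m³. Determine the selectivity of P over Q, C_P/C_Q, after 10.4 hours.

Solving the coupled first-order balances gives C_P(t) = [k₁/(k₂−k₁)]·C_{A0}·(e^(−k₁t) − e^(−k₂t)).
e^(−k₁t) = e^(−0.390×10.4) = e^(−4.056) = 0.01732; e^(−k₂t) = e^(−1.206) = 0.2993.
C_P = 0.390×0.694/(0.116−0.390) × (0.01732−0.2993) = (-0.9878)×(-0.2820) = 0.2785 kmol/m³.
C_A = C_{A0}e^(−k₁t) = 0.01202 kmol/m³, so C_Q = C_{A0}−C_A−C_P = 0.4035 kmol/m³; C_P/C_Q = 0.690.

0.690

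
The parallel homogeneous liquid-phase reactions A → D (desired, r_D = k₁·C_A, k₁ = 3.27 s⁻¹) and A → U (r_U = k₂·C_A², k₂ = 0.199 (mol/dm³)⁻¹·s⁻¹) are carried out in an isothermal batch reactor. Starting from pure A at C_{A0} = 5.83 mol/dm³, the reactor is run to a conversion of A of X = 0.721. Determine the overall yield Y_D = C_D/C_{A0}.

C_A = C_{A0}(1−X) = 1.627 mol/dm³.
Along a PFR/batch, dC_D/dC_A = −r_D/(r_D+r_U) = −k₁/(k₁+k₂·C_A).
Integrating from C_{A0} to C_A: C_D = (3.27/0.199)·ln[(3.27+0.199·5.83)/(3.27+0.199·1.63)] = 16.43·ln(4.430/3.594) = 3.439 mol/dm³.
Y_D = C_D/C_{A0} = 3.439/5.83 = 0.590.

0.590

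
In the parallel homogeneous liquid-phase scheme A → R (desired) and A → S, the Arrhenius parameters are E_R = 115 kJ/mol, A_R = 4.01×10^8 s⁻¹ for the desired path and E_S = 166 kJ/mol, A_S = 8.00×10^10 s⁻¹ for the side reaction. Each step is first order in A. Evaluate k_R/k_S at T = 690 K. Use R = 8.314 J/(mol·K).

With equal orders, S_{R/S} = k_R/k_S = (A_R/A_S)·exp[(E_S−E_R)/(RT)].
(E_S−E_R)/(RT) = (166−115)×10³/(8.314×690) = 51000/5737 = 8.890.
k_R/k_S = (4.01×10^8/8.00×10^10)·exp(8.890) = 0.005012 × 7260 = 36.4.
Since E_R < E_S, lowering the temperature improves selectivity toward R.

36.4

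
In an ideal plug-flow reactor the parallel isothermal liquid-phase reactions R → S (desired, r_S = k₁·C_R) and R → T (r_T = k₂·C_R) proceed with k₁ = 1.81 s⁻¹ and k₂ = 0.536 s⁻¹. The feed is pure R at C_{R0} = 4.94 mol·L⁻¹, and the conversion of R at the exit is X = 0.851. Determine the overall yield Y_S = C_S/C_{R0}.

0.657

C_R = C_{R0}(1−X) = 0.7361 mol·L⁻¹.
Both paths are first order in R, so the instantaneous fraction to S is constant: dC_S/d(−C_R) = k₁/(k₁+k₂) = 0.7715.
C_S = 0.7715·(C_{R0}−C_R) = 0.7715×4.204 = 3.24 mol·L⁻¹.
Y_S = C_S/C_{R0} = 3.243/4.94 = 0.657.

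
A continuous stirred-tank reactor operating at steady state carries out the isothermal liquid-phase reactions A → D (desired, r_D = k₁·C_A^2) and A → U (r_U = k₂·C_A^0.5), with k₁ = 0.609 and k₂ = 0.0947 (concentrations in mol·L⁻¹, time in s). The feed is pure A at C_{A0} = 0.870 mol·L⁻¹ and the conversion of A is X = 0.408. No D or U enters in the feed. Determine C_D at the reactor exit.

Exit C_A = C_{A0}(1−X) = 0.870×0.592 = 0.5150 mol·L⁻¹.
A CSTR operates uniformly at the exit composition, giving r_D = 0.1615 and r_U = 0.06796 (each k·C_A^n at C_A = 0.5150).
Fraction of consumed A going to D: r_D/(r_D+r_U) = 0.7039.
C_D = 0.7039·C_{A0}·X = 0.7039×0.870×0.408 = 0.250 mol·L⁻¹.

0.250 mol·L⁻¹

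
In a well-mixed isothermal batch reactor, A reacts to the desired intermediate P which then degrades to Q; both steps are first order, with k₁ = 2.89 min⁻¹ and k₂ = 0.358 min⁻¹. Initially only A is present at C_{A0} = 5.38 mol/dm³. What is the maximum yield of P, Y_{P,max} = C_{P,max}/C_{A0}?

0.744

For a first-order series the maximum intermediate yield is C_{P,max}/C_{A0} = (k₁/k₂)^[k₂/(k₂−k₁)].
= (2.89/0.358)^(0.358/(0.358−2.89)) = (8.073)^(-0.1414) = 0.7443.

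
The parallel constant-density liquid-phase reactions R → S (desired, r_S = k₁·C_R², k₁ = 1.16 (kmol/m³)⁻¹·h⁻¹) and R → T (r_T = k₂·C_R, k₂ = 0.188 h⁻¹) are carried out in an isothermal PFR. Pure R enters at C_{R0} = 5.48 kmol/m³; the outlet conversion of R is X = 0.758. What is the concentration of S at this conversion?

3.94 kmol/m³

C_R = C_{R0}(1−X) = 1.326 kmol/m³.
Along a PFR/batch, dC_T/dC_R = −r_T/(r_S+r_T) = −k₂/(k₂+k₁·C_R).
Integrating from C_{R0} to C_R: C_T = (0.188/1.16)·ln[(0.188+1.16·5.48)/(0.188+1.16·1.33)] = 0.1621·ln(6.545/1.726) = 0.2160 kmol/m³.
Then C_S = (C_{R0}−C_R) − C_T = 4.154 − 0.2160 = 3.938 kmol/m³.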